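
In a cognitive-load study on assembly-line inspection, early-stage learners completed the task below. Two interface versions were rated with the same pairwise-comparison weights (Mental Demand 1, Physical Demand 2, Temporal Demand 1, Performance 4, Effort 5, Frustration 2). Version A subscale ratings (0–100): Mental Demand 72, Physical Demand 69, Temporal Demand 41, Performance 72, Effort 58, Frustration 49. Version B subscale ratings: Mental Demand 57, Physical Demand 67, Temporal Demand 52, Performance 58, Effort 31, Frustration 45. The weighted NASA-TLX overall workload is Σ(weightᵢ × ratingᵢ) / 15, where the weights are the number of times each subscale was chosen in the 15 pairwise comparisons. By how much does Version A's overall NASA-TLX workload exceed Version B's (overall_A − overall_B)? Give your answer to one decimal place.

13.8

Version A weighted sum = 1·72 + 2·69 + 1·41 + 4·72 + 5·58 + 2·49 = 72 + 138 + 41 + 288 + 290 + 98 = 927; overall_A = 927/15 = 61.8000.
Version B weighted sum = 1·57 + 2·67 + 1·52 + 4·58 + 5·31 + 2·45 = 57 + 134 + 52 + 232 + 155 + 90 = 720; overall_B = 720/15 = 48.0000.
Difference = 61.8000 − 48.0000 = 13.8000 ≈ 13.8.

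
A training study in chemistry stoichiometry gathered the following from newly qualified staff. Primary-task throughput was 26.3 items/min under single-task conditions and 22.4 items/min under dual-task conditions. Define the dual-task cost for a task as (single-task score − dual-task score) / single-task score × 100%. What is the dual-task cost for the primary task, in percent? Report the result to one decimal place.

Cost = (26.3 − 22.4) / 26.3 × 100%
     = 3.9000 / 26.3 × 100% = 14.8289%.
≈ 14.8%.

14.8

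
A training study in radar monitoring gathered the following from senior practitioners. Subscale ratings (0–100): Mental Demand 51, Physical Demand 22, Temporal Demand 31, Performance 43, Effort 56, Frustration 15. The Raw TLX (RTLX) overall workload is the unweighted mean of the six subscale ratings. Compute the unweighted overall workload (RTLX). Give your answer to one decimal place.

Sum of ratings = 51 + 22 + 31 + 43 + 56 + 15 = 218.
RTLX = 218 / 6 = 36.3333 ≈ 36.3.

36.3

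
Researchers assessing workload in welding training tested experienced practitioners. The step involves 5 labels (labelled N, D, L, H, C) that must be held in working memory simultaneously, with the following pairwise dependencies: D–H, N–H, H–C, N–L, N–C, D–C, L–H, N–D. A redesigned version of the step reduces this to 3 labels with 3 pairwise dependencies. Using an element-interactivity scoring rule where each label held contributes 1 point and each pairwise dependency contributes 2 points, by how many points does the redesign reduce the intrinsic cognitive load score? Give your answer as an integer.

12

Original: 5 × 1 + 8 × 2 = 5 + 16 = 21.
Redesigned: 3 × 1 + 3 × 2 = 3 + 6 = 9.
Reduction = 21 − 9 = 12.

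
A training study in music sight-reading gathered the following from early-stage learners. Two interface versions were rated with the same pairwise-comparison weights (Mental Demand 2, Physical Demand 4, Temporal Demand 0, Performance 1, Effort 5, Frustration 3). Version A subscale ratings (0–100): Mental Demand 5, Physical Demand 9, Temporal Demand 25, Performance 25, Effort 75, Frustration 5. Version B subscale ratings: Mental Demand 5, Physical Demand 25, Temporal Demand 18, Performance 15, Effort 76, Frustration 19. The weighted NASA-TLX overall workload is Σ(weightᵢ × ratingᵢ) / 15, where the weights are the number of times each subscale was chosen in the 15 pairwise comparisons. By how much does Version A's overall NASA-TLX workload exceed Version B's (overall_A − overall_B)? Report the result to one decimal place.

Version A weighted sum = 2·5 + 4·9 + 0·25 + 1·25 + 5·75 + 3·5 = 10 + 36 + 0 + 25 + 375 + 15 = 461; overall_A = 461/15 = 30.7333.
Version B weighted sum = 2·5 + 4·25 + 0·18 + 1·15 + 5·76 + 3·19 = 10 + 100 + 0 + 15 + 380 + 57 = 562; overall_B = 562/15 = 37.4667.
Difference = 30.7333 − 37.4667 = -6.7334 ≈ -6.7.

-6.7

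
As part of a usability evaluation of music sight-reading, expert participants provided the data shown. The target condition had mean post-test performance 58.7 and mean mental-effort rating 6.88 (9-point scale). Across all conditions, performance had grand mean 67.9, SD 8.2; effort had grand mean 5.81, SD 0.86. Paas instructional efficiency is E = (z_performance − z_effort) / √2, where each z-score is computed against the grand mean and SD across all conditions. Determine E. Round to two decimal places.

-1.67

z_performance = (58.7 − 67.9) / 8.2 = -9.2000 / 8.2 = -1.1220.
z_effort = (6.88 − 5.81) / 0.86 = 1.0700 / 0.86 = 1.2442.
z_P − z_E = -1.1220 − 1.2442 = -2.3662.
E = -2.3662 / √2 = -2.3662 / 1.41421 = -1.6732 ≈ -1.67.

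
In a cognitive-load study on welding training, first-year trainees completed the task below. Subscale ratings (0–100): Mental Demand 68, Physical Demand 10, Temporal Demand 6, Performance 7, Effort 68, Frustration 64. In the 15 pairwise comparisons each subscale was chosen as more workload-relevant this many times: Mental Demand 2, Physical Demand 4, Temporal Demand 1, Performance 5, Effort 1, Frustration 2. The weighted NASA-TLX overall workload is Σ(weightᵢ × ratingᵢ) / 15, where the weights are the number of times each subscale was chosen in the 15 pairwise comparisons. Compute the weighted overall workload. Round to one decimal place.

27.5

The tallies are the weights (they sum to 15).
Weighted sum = 2·68 + 4·10 + 1·6 + 5·7 + 1·68 + 2·64
            = 136 + 40 + 6 + 35 + 68 + 128 = 413.
Overall workload = 413 / 15 = 27.5333 ≈ 27.5.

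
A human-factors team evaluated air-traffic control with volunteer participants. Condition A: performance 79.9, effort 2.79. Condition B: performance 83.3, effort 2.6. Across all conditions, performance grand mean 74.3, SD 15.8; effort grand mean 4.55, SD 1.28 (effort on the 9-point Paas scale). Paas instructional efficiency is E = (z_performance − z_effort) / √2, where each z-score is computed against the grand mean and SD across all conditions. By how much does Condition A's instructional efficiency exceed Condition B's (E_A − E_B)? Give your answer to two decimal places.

Condition A: z_P = (79.9 − 74.3)/15.8 = 0.3544; z_E = (2.79 − 4.55)/1.28 = -1.3750; E_A = (0.3544 − (-1.3750))/√2 = 1.2229.
Condition B: z_P = (83.3 − 74.3)/15.8 = 0.5696; z_E = (2.6 − 4.55)/1.28 = -1.5234; E_B = (0.5696 − (-1.5234))/√2 = 1.4800.
E_A − E_B = 1.2229 − 1.4800 = -0.2571 ≈ -0.26.

-0.26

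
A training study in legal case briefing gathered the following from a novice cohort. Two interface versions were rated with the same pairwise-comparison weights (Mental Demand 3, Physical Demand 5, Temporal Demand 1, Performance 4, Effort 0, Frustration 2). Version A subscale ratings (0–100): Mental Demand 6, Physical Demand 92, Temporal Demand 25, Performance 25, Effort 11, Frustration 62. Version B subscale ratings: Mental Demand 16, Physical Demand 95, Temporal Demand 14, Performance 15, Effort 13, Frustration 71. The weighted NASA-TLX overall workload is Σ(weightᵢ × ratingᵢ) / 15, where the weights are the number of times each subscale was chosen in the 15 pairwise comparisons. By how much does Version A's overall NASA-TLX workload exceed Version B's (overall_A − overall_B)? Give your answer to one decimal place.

Version A weighted sum = 3·6 + 5·92 + 1·25 + 4·25 + 0·11 + 2·62 = 18 + 460 + 25 + 100 + 0 + 124 = 727; overall_A = 727/15 = 48.4667.
Version B weighted sum = 3·16 + 5·95 + 1·14 + 4·15 + 0·13 + 2·71 = 48 + 475 + 14 + 60 + 0 + 142 = 739; overall_B = 739/15 = 49.2667.
Difference = 48.4667 − 49.2667 = -0.8000 ≈ -0.8.

-0.8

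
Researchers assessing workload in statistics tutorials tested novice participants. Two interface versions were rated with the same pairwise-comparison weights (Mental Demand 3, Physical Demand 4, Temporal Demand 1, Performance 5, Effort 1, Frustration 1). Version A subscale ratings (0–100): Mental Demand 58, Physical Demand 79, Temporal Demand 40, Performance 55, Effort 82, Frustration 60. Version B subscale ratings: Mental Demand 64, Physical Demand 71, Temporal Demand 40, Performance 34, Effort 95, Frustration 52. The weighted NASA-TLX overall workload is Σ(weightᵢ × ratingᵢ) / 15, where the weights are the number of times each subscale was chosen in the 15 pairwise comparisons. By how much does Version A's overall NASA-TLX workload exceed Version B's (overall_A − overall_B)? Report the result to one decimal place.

Version A weighted sum = 3·58 + 4·79 + 1·40 + 5·55 + 1·82 + 1·60 = 174 + 316 + 40 + 275 + 82 + 60 = 947; overall_A = 947/15 = 63.1333.
Version B weighted sum = 3·64 + 4·71 + 1·40 + 5·34 + 1·95 + 1·52 = 192 + 284 + 40 + 170 + 95 + 52 = 833; overall_B = 833/15 = 55.5333.
Difference = 63.1333 − 55.5333 = 7.6000 ≈ 7.6.

7.6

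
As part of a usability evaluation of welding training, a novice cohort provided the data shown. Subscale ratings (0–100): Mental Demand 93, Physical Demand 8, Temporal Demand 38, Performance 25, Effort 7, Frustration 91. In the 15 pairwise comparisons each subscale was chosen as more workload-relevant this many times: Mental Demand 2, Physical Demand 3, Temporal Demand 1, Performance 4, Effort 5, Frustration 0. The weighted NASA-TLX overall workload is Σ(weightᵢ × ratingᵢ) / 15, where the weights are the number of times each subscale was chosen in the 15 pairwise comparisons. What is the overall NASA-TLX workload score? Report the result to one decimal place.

25.5

The tallies are the weights (they sum to 15).
Weighted sum = 2·93 + 3·8 + 1·38 + 4·25 + 5·7 + 0·91
            = 186 + 24 + 38 + 100 + 35 + 0 = 383.
Overall workload = 383 / 15 = 25.5333 ≈ 25.5.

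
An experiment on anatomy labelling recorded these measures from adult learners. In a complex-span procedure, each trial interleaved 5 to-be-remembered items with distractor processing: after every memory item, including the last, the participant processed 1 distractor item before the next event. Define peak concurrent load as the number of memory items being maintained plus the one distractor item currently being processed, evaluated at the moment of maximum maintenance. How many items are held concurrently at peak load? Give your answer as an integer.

Maintenance is greatest during the distractor(s) after memory item 5: all 5 memory items are being held.
One distractor item is concurrently being processed.
Peak concurrent load = 5 + 1 = 6 items.

6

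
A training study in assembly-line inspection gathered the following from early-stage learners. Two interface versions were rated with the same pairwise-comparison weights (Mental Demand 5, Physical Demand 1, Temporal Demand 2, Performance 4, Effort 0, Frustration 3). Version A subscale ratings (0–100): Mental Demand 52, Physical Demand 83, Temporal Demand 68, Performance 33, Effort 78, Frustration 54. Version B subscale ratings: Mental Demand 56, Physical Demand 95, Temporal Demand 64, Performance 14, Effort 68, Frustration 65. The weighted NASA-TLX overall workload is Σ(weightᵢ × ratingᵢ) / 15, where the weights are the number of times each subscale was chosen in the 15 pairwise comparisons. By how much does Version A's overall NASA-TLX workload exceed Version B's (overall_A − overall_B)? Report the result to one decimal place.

1.3

Version A weighted sum = 5·52 + 1·83 + 2·68 + 4·33 + 0·78 + 3·54 = 260 + 83 + 136 + 132 + 0 + 162 = 773; overall_A = 773/15 = 51.5333.
Version B weighted sum = 5·56 + 1·95 + 2·64 + 4·14 + 0·68 + 3·65 = 280 + 95 + 128 + 56 + 0 + 195 = 754; overall_B = 754/15 = 50.2667.
Difference = 51.5333 − 50.2667 = 1.2666 ≈ 1.3.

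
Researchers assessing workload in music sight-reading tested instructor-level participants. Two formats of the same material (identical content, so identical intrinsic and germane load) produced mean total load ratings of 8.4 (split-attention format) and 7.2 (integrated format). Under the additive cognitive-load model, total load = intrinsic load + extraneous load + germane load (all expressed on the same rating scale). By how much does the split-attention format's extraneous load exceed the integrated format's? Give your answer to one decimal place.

1.2

Intrinsic and germane load are equal across formats, so the difference in total load equals the difference in extraneous load.
Extraneous-load difference = 8.4 − 7.2 = 1.2.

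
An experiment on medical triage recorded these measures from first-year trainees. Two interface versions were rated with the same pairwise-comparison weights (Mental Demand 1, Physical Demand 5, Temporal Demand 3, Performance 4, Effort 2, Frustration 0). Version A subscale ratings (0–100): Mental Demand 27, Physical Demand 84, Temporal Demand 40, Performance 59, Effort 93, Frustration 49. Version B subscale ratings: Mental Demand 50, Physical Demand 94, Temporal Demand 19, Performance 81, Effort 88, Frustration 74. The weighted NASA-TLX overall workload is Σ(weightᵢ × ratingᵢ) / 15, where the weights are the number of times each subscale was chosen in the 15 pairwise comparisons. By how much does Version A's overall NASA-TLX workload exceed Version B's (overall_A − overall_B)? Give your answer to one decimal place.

-5.9

Version A weighted sum = 1·27 + 5·84 + 3·40 + 4·59 + 2·93 + 0·49 = 27 + 420 + 120 + 236 + 186 + 0 = 989; overall_A = 989/15 = 65.9333.
Version B weighted sum = 1·50 + 5·94 + 3·19 + 4·81 + 2·88 + 0·74 = 50 + 470 + 57 + 324 + 176 + 0 = 1077; overall_B = 1077/15 = 71.8000.
Difference = 65.9333 − 71.8000 = -5.8667 ≈ -5.9.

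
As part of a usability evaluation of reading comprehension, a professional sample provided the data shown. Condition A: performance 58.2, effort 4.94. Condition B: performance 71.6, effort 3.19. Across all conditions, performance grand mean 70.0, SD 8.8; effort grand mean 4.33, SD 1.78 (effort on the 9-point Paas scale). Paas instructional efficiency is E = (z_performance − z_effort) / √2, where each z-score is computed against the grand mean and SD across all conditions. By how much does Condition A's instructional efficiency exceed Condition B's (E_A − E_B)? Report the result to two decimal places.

Condition A: z_P = (58.2 − 70.0)/8.8 = -1.3409; z_E = (4.94 − 4.33)/1.78 = 0.3427; E_A = (-1.3409 − 0.3427)/√2 = -1.1905.
Condition B: z_P = (71.6 − 70.0)/8.8 = 0.1818; z_E = (3.19 − 4.33)/1.78 = -0.6404; E_B = (0.1818 − (-0.6404))/√2 = 0.5814.
E_A − E_B = -1.1905 − 0.5814 = -1.7719 ≈ -1.77.

-1.77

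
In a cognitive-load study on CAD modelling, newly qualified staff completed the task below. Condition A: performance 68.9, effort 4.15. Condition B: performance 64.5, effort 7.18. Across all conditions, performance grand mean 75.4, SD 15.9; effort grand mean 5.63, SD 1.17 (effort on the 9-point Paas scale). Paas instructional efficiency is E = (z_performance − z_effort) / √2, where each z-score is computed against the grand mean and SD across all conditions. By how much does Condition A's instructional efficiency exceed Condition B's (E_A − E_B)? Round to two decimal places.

2.03

Condition A: z_P = (68.9 − 75.4)/15.9 = -0.4088; z_E = (4.15 − 5.63)/1.17 = -1.2650; E_A = (-0.4088 − (-1.2650))/√2 = 0.6054.
Condition B: z_P = (64.5 − 75.4)/15.9 = -0.6855; z_E = (7.18 − 5.63)/1.17 = 1.3248; E_B = (-0.6855 − 1.3248)/√2 = -1.4215.
E_A − E_B = 0.6054 − (-1.4215) = 2.0269 ≈ 2.03.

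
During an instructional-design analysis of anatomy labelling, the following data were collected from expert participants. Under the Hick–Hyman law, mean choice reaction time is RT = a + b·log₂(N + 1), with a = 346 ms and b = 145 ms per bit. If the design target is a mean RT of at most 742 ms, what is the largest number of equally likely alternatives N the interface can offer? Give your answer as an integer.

5

Set 346 + 145·log₂(N + 1) ≤ 742.
log₂(N + 1) ≤ (742 − 346) / 145 = 2.7310.
N + 1 ≤ 2^2.7310 = 6.6392.
N ≤ 5.6392, so the largest integer N is 5.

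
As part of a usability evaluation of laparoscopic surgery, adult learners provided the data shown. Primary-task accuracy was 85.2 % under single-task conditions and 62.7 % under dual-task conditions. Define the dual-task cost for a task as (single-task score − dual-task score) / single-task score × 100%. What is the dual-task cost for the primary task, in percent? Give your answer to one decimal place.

26.4

Cost = (85.2 − 62.7) / 85.2 × 100%
     = 22.5000 / 85.2 × 100% = 26.4085%.
≈ 26.4%.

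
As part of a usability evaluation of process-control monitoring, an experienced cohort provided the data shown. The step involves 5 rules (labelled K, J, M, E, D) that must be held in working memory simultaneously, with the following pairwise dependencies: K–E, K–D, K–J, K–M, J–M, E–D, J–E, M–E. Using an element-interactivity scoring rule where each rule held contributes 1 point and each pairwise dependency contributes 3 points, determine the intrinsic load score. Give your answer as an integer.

29

Count of rules held simultaneously: 5.
Count of pairwise dependencies listed: 8.
Element contribution: 5 × 1 = 5.
Interaction contribution: 8 × 3 = 24.
Intrinsic load = 5 + 24 = 29.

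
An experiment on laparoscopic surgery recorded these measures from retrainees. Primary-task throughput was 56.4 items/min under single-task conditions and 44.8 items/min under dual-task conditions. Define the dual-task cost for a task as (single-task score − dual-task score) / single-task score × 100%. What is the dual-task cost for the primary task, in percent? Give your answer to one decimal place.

Cost = (56.4 − 44.8) / 56.4 × 100%
     = 11.6000 / 56.4 × 100% = 20.5674%.
≈ 20.6%.

20.6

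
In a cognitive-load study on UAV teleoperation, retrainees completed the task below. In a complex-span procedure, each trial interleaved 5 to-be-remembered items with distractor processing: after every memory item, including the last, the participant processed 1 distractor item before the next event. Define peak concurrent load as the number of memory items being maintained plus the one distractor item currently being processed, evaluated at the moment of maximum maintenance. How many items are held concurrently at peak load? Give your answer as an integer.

Maintenance is greatest during the distractor(s) after memory item 5: all 5 memory items are being held.
One distractor item is concurrently being processed.
Peak concurrent load = 5 + 1 = 6 items.

6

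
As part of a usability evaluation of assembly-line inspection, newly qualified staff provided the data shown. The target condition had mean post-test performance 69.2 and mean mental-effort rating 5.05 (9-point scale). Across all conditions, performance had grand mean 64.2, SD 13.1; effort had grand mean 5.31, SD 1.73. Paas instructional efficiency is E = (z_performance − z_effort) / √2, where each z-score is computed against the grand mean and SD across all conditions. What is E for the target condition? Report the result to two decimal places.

0.38

z_performance = (69.2 − 64.2) / 13.1 = 5.0000 / 13.1 = 0.3817.
z_effort = (5.05 − 5.31) / 1.73 = -0.2600 / 1.73 = -0.1503.
z_P − z_E = 0.3817 − (-0.1503) = 0.5320.
E = 0.5320 / √2 = 0.5320 / 1.41421 = 0.3762 ≈ 0.38.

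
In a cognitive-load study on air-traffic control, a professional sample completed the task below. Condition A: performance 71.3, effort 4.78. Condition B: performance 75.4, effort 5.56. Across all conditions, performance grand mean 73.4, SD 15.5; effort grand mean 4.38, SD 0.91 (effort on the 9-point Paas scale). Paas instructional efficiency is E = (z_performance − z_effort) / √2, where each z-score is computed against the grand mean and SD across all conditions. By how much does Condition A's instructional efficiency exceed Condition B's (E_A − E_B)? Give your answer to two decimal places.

Condition A: z_P = (71.3 − 73.4)/15.5 = -0.1355; z_E = (4.78 − 4.38)/0.91 = 0.4396; E_A = (-0.1355 − 0.4396)/√2 = -0.4067.
Condition B: z_P = (75.4 − 73.4)/15.5 = 0.1290; z_E = (5.56 − 4.38)/0.91 = 1.2967; E_B = (0.1290 − 1.2967)/√2 = -0.8257.
E_A − E_B = -0.4067 − (-0.8257) = 0.4190 ≈ 0.42.

0.42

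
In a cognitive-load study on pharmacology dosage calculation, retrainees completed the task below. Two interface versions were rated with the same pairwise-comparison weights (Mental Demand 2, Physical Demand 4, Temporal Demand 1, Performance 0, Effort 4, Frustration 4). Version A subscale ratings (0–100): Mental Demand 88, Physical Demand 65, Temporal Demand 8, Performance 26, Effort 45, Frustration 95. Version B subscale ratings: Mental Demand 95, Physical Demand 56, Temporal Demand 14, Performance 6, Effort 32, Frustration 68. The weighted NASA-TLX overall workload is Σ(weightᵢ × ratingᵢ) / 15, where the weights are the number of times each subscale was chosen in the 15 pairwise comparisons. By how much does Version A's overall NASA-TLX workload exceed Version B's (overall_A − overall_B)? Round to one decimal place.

Version A weighted sum = 2·88 + 4·65 + 1·8 + 0·26 + 4·45 + 4·95 = 176 + 260 + 8 + 0 + 180 + 380 = 1004; overall_A = 1004/15 = 66.9333.
Version B weighted sum = 2·95 + 4·56 + 1·14 + 0·6 + 4·32 + 4·68 = 190 + 224 + 14 + 0 + 128 + 272 = 828; overall_B = 828/15 = 55.2000.
Difference = 66.9333 − 55.2000 = 11.7333 ≈ 11.7.

11.7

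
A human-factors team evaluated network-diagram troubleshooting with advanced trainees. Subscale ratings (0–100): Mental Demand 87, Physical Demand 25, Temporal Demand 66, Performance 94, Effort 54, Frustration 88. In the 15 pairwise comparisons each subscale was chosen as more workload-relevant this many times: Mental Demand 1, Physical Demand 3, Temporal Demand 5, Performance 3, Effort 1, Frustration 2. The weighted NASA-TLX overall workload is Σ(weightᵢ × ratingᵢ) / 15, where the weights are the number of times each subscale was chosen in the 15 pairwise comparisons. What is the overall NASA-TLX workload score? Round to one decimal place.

66.9

The tallies are the weights (they sum to 15).
Weighted sum = 1·87 + 3·25 + 5·66 + 3·94 + 1·54 + 2·88
            = 87 + 75 + 330 + 282 + 54 + 176 = 1004.
Overall workload = 1004 / 15 = 66.9333 ≈ 66.9.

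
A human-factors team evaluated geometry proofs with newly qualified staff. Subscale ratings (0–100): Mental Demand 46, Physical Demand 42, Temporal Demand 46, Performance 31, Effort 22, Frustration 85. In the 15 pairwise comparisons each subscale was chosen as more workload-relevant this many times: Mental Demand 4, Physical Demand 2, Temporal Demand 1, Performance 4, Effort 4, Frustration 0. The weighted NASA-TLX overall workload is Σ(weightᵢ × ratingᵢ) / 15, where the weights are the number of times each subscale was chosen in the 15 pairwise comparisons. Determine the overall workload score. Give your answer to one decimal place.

The tallies are the weights (they sum to 15).
Weighted sum = 4·46 + 2·42 + 1·46 + 4·31 + 4·22 + 0·85
            = 184 + 84 + 46 + 124 + 88 + 0 = 526.
Overall workload = 526 / 15 = 35.0667 ≈ 35.1.

35.1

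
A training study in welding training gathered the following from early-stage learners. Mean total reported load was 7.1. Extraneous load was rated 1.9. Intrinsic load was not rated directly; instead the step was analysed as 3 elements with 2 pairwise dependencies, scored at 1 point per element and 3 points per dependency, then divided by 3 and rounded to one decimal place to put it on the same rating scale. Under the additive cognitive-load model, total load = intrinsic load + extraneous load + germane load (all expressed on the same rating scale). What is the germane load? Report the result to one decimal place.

2.2

Intrinsic (element-interactivity): (3 × 1 + 2 × 3) / 3 = 9 / 3 = 3.0000 → 3.0.
germane load = total − intrinsic − extraneous
             = 7.1 − 3.0 − 1.9 = 2.2.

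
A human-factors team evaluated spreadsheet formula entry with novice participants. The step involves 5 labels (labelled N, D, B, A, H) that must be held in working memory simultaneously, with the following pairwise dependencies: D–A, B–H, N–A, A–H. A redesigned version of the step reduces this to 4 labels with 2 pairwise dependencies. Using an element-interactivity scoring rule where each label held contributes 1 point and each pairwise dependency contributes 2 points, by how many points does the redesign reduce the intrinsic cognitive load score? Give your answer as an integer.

5

Original: 5 × 1 + 4 × 2 = 5 + 8 = 13.
Redesigned: 4 × 1 + 2 × 2 = 4 + 4 = 8.
Reduction = 13 − 8 = 5.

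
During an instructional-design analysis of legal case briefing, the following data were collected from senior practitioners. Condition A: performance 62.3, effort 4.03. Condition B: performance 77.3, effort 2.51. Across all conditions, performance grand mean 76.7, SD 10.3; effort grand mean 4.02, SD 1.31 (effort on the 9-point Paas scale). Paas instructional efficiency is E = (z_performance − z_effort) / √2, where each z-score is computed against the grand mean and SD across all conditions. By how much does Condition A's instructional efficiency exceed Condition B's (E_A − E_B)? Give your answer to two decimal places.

Condition A: z_P = (62.3 − 76.7)/10.3 = -1.3981; z_E = (4.03 − 4.02)/1.31 = 0.0076; E_A = (-1.3981 − 0.0076)/√2 = -0.9940.
Condition B: z_P = (77.3 − 76.7)/10.3 = 0.0583; z_E = (2.51 − 4.02)/1.31 = -1.1527; E_B = (0.0583 − (-1.1527))/√2 = 0.8563.
E_A − E_B = -0.9940 − 0.8563 = -1.8503 ≈ -1.85.

-1.85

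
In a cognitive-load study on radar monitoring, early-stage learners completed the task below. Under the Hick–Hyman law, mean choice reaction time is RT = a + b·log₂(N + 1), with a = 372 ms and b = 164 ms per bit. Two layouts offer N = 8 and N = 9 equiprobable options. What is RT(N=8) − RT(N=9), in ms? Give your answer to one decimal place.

RT(8) = 372 + 164·log₂(9) = 372 + 164·3.1699 = 891.8636 ms.
RT(9) = 372 + 164·log₂(10) = 372 + 164·3.3219 = 916.7916 ms.
Difference = 891.8636 − 916.7916 = -24.9280 ≈ -24.9 ms.

-24.9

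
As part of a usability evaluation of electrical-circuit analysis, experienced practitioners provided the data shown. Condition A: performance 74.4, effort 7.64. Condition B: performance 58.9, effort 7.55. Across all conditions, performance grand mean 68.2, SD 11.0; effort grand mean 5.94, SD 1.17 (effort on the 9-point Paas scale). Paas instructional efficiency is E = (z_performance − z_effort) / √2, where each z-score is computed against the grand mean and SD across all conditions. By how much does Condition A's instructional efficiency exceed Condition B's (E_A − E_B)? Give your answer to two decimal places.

Condition A: z_P = (74.4 − 68.2)/11.0 = 0.5636; z_E = (7.64 − 5.94)/1.17 = 1.4530; E_A = (0.5636 − 1.4530)/√2 = -0.6289.
Condition B: z_P = (58.9 − 68.2)/11.0 = -0.8455; z_E = (7.55 − 5.94)/1.17 = 1.3761; E_B = (-0.8455 − 1.3761)/√2 = -1.5709.
E_A − E_B = -0.6289 − (-1.5709) = 0.9420 ≈ 0.94.

0.94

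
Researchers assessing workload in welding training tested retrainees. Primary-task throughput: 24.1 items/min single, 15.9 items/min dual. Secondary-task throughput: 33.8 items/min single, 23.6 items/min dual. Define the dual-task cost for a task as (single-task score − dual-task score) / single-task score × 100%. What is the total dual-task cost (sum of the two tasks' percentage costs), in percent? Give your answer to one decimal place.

Primary cost = (24.1 − 15.9) / 24.1 × 100% = 34.0249%.
Secondary cost = (33.8 − 23.6) / 33.8 × 100% = 30.1775%.
Total = 34.0249% + 30.1775% = 64.2024% ≈ 64.2%.

64.2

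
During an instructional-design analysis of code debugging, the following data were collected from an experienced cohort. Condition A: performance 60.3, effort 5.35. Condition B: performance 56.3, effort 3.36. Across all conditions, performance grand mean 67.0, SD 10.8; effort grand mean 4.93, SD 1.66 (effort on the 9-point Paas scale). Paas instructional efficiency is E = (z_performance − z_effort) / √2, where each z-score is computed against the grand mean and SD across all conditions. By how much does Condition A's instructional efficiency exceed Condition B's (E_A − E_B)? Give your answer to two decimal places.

-0.59

Condition A: z_P = (60.3 − 67.0)/10.8 = -0.6204; z_E = (5.35 − 4.93)/1.66 = 0.2530; E_A = (-0.6204 − 0.2530)/√2 = -0.6176.
Condition B: z_P = (56.3 − 67.0)/10.8 = -0.9907; z_E = (3.36 − 4.93)/1.66 = -0.9458; E_B = (-0.9907 − (-0.9458))/√2 = -0.0317.
E_A − E_B = -0.6176 − (-0.0317) = -0.5859 ≈ -0.59.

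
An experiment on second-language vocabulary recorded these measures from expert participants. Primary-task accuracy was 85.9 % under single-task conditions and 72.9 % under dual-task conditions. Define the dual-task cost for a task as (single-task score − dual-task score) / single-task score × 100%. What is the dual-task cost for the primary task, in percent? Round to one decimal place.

15.1

Cost = (85.9 − 72.9) / 85.9 × 100%
     = 13.0000 / 85.9 × 100% = 15.1339%.
≈ 15.1%.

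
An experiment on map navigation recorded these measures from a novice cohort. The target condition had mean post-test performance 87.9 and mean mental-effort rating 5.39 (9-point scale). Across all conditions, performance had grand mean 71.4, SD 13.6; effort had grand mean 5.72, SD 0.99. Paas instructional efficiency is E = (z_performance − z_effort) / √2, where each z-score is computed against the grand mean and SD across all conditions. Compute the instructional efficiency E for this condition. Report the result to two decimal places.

z_performance = (87.9 − 71.4) / 13.6 = 16.5000 / 13.6 = 1.2132.
z_effort = (5.39 − 5.72) / 0.99 = -0.3300 / 0.99 = -0.3333.
z_P − z_E = 1.2132 − (-0.3333) = 1.5465.
E = 1.5465 / √2 = 1.5465 / 1.41421 = 1.0935 ≈ 1.09.

1.09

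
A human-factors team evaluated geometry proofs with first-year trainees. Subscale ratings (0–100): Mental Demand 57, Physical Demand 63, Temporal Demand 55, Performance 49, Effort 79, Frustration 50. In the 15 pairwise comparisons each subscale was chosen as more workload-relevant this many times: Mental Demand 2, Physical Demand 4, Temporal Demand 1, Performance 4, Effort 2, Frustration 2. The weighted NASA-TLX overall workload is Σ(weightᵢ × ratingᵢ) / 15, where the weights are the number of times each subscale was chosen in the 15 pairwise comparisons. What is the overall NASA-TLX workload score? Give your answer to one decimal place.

58.3

The tallies are the weights (they sum to 15).
Weighted sum = 2·57 + 4·63 + 1·55 + 4·49 + 2·79 + 2·50
            = 114 + 252 + 55 + 196 + 158 + 100 = 875.
Overall workload = 875 / 15 = 58.3333 ≈ 58.3.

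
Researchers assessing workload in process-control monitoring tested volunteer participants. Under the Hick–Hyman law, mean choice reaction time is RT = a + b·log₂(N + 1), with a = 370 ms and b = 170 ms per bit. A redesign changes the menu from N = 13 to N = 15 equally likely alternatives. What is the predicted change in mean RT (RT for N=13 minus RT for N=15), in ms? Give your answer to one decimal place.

-32.7

RT(13) = 370 + 170·log₂(14) = 370 + 170·3.8074 = 1017.2580 ms.
RT(15) = 370 + 170·log₂(16) = 370 + 170·4.0000 = 1050.0000 ms.
Difference = 1017.2580 − 1050.0000 = -32.7420 ≈ -32.7 ms.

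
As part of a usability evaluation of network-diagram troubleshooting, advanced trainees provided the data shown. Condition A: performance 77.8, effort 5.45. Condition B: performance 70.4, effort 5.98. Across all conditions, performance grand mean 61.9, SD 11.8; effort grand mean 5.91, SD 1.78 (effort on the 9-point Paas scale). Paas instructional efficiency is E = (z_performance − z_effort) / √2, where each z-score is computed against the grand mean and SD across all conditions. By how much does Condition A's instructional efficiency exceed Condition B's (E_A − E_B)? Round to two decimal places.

Condition A: z_P = (77.8 − 61.9)/11.8 = 1.3475; z_E = (5.45 − 5.91)/1.78 = -0.2584; E_A = (1.3475 − (-0.2584))/√2 = 1.1355.
Condition B: z_P = (70.4 − 61.9)/11.8 = 0.7203; z_E = (5.98 − 5.91)/1.78 = 0.0393; E_B = (0.7203 − 0.0393)/√2 = 0.4815.
E_A − E_B = 1.1355 − 0.4815 = 0.6540 ≈ 0.65.

0.65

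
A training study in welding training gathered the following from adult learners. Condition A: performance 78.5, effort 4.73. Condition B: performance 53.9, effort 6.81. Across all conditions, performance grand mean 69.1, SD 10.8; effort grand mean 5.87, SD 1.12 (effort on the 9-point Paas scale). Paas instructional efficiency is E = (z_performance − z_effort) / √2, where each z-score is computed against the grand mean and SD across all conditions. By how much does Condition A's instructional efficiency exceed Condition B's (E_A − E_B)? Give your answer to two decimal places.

2.92

Condition A: z_P = (78.5 − 69.1)/10.8 = 0.8704; z_E = (4.73 − 5.87)/1.12 = -1.0179; E_A = (0.8704 − (-1.0179))/√2 = 1.3352.
Condition B: z_P = (53.9 − 69.1)/10.8 = -1.4074; z_E = (6.81 − 5.87)/1.12 = 0.8393; E_B = (-1.4074 − 0.8393)/√2 = -1.5887.
E_A − E_B = 1.3352 − (-1.5887) = 2.9239 ≈ 2.92.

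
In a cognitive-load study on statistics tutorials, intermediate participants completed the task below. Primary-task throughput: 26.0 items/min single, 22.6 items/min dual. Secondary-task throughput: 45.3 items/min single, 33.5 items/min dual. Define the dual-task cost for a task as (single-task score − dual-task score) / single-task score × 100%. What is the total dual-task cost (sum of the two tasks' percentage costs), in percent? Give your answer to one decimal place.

39.1

Primary cost = (26.0 − 22.6) / 26.0 × 100% = 13.0769%.
Secondary cost = (45.3 − 33.5) / 45.3 × 100% = 26.0486%.
Total = 13.0769% + 26.0486% = 39.1255% ≈ 39.1%.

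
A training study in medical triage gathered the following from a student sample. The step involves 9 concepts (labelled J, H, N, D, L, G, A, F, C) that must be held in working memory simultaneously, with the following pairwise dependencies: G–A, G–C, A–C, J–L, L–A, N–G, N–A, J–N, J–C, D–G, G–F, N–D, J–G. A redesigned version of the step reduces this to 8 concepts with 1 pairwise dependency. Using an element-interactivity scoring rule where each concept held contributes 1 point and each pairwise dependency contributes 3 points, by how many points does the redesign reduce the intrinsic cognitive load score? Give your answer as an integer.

37

Original: 9 × 1 + 13 × 3 = 9 + 39 = 48.
Redesigned: 8 × 1 + 1 × 3 = 8 + 3 = 11.
Reduction = 48 − 11 = 37.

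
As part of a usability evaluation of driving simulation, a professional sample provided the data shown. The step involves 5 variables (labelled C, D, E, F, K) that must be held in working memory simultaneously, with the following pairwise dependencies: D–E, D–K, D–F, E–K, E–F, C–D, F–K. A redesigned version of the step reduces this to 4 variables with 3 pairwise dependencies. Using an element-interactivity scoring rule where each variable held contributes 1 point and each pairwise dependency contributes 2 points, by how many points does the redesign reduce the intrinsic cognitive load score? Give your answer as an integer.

9

Original: 5 × 1 + 7 × 2 = 5 + 14 = 19.
Redesigned: 4 × 1 + 3 × 2 = 4 + 6 = 10.
Reduction = 19 − 10 = 9.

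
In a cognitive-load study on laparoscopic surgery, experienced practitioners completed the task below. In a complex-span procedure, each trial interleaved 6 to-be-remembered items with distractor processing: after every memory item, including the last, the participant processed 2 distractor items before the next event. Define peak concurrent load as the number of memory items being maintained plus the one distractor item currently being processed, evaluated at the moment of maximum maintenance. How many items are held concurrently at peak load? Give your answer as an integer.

7

Maintenance is greatest during the distractor(s) after memory item 6: all 6 memory items are being held.
One distractor item is concurrently being processed.
Peak concurrent load = 6 + 1 = 7 items.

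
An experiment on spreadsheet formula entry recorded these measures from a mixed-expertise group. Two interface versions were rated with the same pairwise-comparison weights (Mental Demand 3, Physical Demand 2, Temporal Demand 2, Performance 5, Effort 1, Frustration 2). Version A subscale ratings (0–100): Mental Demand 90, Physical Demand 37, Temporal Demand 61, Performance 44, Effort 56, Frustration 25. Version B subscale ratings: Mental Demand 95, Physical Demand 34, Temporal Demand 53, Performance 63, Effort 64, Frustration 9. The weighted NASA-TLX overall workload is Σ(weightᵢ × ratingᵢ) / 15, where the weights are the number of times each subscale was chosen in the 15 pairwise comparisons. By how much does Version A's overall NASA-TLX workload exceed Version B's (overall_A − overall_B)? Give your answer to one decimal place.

-4.3

Version A weighted sum = 3·90 + 2·37 + 2·61 + 5·44 + 1·56 + 2·25 = 270 + 74 + 122 + 220 + 56 + 50 = 792; overall_A = 792/15 = 52.8000.
Version B weighted sum = 3·95 + 2·34 + 2·53 + 5·63 + 1·64 + 2·9 = 285 + 68 + 106 + 315 + 64 + 18 = 856; overall_B = 856/15 = 57.0667.
Difference = 52.8000 − 57.0667 = -4.2667 ≈ -4.3.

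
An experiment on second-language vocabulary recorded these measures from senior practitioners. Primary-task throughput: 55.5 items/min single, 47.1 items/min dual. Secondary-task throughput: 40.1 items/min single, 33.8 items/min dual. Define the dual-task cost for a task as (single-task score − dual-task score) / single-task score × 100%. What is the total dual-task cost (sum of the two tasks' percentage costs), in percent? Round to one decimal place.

Primary cost = (55.5 − 47.1) / 55.5 × 100% = 15.1351%.
Secondary cost = (40.1 − 33.8) / 40.1 × 100% = 15.7107%.
Total = 15.1351% + 15.7107% = 30.8458% ≈ 30.8%.

30.8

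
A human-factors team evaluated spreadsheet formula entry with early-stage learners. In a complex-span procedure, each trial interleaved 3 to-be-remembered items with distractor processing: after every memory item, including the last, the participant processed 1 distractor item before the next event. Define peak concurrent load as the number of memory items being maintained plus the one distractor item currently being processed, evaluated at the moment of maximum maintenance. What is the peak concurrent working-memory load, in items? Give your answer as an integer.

Maintenance is greatest during the distractor(s) after memory item 3: all 3 memory items are being held.
One distractor item is concurrently being processed.
Peak concurrent load = 3 + 1 = 4 items.

4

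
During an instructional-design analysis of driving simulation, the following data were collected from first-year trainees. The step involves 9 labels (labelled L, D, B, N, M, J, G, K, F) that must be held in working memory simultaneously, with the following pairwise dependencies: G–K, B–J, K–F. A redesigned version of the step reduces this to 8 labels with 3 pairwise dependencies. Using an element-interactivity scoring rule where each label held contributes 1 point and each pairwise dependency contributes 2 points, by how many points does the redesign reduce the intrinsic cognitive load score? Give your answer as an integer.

Original: 9 × 1 + 3 × 2 = 9 + 6 = 15.
Redesigned: 8 × 1 + 3 × 2 = 8 + 6 = 14.
Reduction = 15 − 14 = 1.

1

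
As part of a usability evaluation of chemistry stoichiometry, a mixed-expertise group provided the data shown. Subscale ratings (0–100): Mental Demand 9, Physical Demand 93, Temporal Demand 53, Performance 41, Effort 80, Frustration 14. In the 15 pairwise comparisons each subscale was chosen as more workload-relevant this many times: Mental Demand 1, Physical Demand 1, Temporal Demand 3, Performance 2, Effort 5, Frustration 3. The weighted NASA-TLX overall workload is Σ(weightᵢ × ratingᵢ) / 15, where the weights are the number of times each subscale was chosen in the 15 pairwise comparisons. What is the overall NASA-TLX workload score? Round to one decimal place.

The tallies are the weights (they sum to 15).
Weighted sum = 1·9 + 1·93 + 3·53 + 2·41 + 5·80 + 3·14
            = 9 + 93 + 159 + 82 + 400 + 42 = 785.
Overall workload = 785 / 15 = 52.3333 ≈ 52.3.

52.3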